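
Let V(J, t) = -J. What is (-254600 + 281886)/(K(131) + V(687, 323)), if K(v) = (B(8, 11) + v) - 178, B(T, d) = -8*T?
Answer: -1949/57 ≈ -34.193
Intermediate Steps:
K(v) = -242 + v (K(v) = (-8*8 + v) - 178 = (-64 + v) - 178 = -242 + v)
(-254600 + 281886)/(K(131) + V(687, 323)) = (-254600 + 281886)/((-242 + 131) - 1*687) = 27286/(-111 - 687) = 27286/(-798) = 27286*(-1/798) = -1949/57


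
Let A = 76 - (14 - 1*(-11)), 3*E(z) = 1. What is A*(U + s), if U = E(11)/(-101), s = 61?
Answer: 314194/101 ≈ 3110.8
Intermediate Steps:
E(z) = ⅓ (E(z) = (⅓)*1 = ⅓)
U = -1/303 (U = (⅓)/(-101) = (⅓)*(-1/101) = -1/303 ≈ -0.0033003)
A = 51 (A = 76 - (14 + 11) = 76 - 1*25 = 76 - 25 = 51)
A*(U + s) = 51*(-1/303 + 61) = 51*(18482/303) = 314194/101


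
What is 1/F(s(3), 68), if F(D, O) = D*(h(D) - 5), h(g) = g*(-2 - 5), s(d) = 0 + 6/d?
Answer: -1/38 ≈ -0.026316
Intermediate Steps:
s(d) = 6/d
h(g) = -7*g (h(g) = g*(-7) = -7*g)
F(D, O) = D*(-5 - 7*D) (F(D, O) = D*(-7*D - 5) = D*(-5 - 7*D))
1/F(s(3), 68) = 1/(-6/3*(5 + 7*(6/3))) = 1/(-6*(⅓)*(5 + 7*(6*(⅓)))) = 1/(-1*2*(5 + 7*2)) = 1/(-1*2*(5 + 14)) = 1/(-1*2*19) = 1/(-38) = -1/38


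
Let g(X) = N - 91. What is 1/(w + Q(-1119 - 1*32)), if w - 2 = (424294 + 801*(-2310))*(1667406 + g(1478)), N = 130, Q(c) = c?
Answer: -1/2377803250269 ≈ -4.2056e-13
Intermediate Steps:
g(X) = 39 (g(X) = 130 - 91 = 39)
w = -2377803249118 (w = 2 + (424294 + 801*(-2310))*(1667406 + 39) = 2 + (424294 - 1850310)*1667445 = 2 - 1426016*1667445 = 2 - 2377803249120 = -2377803249118)
1/(w + Q(-1119 - 1*32)) = 1/(-2377803249118 + (-1119 - 1*32)) = 1/(-2377803249118 + (-1119 - 32)) = 1/(-2377803249118 - 1151) = 1/(-2377803250269) = -1/2377803250269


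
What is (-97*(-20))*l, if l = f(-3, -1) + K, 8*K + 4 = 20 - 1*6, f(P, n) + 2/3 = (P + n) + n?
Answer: -25705/3 ≈ -8568.3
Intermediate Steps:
f(P, n) = -⅔ + P + 2*n (f(P, n) = -⅔ + ((P + n) + n) = -⅔ + (P + 2*n) = -⅔ + P + 2*n)
K = 5/4 (K = -½ + (20 - 1*6)/8 = -½ + (20 - 6)/8 = -½ + (⅛)*14 = -½ + 7/4 = 5/4 ≈ 1.2500)
l = -53/12 (l = (-⅔ - 3 + 2*(-1)) + 5/4 = (-⅔ - 3 - 2) + 5/4 = -17/3 + 5/4 = -53/12 ≈ -4.4167)
(-97*(-20))*l = -97*(-20)*(-53/12) = 1940*(-53/12) = -25705/3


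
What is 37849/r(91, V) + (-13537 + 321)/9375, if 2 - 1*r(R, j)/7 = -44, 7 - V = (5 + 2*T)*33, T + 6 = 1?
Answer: 50082689/431250 ≈ 116.13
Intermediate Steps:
T = -5 (T = -6 + 1 = -5)
V = 172 (V = 7 - (5 + 2*(-5))*33 = 7 - (5 - 10)*33 = 7 - (-5)*33 = 7 - 1*(-165) = 7 + 165 = 172)
r(R, j) = 322 (r(R, j) = 14 - 7*(-44) = 14 + 308 = 322)
37849/r(91, V) + (-13537 + 321)/9375 = 37849/322 + (-13537 + 321)/9375 = 37849*(1/322) - 13216*1/9375 = 5407/46 - 13216/9375 = 50082689/431250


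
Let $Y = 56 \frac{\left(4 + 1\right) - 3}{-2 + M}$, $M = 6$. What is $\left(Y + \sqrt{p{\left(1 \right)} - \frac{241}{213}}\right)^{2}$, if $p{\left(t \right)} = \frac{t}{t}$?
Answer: $\frac{166964}{213} + \frac{112 i \sqrt{1491}}{213} \approx 783.87 + 20.304 i$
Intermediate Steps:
$p{\left(t \right)} = 1$
$Y = 28$ ($Y = 56 \frac{\left(4 + 1\right) - 3}{-2 + 6} = 56 \frac{5 - 3}{4} = 56 \cdot 2 \cdot \frac{1}{4} = 56 \cdot \frac{1}{2} = 28$)
$\left(Y + \sqrt{p{\left(1 \right)} - \frac{241}{213}}\right)^{2} = \left(28 + \sqrt{1 - \frac{241}{213}}\right)^{2} = \left(28 + \sqrt{- \frac{28}{213}}\right)^{2} = \left(28 + \frac{2 i \sqrt{1491}}{213}\right)^{2}$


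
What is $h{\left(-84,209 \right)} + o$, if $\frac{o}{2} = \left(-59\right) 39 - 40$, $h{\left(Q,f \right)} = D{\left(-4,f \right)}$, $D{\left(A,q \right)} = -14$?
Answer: $-4696$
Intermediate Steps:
$h{\left(Q,f \right)} = -14$
$o = -4682$ ($o = 2 \left(\left(-59\right) 39 - 40\right) = 2 \left(-2301 - 40\right) = 2 \left(-2341\right) = -4682$)
$h{\left(-84,209 \right)} + o = -14 - 4682 = -4696$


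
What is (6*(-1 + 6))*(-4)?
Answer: -120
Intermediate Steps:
(6*(-1 + 6))*(-4) = (6*5)*(-4) = 30*(-4) = -120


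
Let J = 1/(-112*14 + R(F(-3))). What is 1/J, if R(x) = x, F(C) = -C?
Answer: -1565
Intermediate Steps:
J = -1/1565 (J = 1/(-112*14 - 1*(-3)) = 1/(-1568 + 3) = 1/(-1565) = -1/1565 ≈ -0.00063898)
1/J = 1/(-1/1565) = -1565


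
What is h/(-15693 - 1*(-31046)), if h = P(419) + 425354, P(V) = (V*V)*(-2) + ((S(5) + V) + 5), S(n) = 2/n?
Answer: 28714/5905 ≈ 4.8627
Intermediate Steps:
P(V) = 27/5 + V - 2*V**2 (P(V) = (V*V)*(-2) + ((2/5 + V) + 5) = V**2*(-2) + ((2*(1/5) + V) + 5) = -2*V**2 + ((2/5 + V) + 5) = -2*V**2 + (27/5 + V) = 27/5 + V - 2*V**2)
h = 373282/5 (h = (27/5 + 419 - 2*419**2) + 425354 = (27/5 + 419 - 2*175561) + 425354 = (27/5 + 419 - 351122) + 425354 = -1753488/5 + 425354 = 373282/5 ≈ 74656.)
h/(-15693 - 1*(-31046)) = 373282/(5*(-15693 - 1*(-31046))) = 373282/(5*(-15693 + 31046)) = (373282/5)/15353 = (373282/5)*(1/15353) = 28714/5905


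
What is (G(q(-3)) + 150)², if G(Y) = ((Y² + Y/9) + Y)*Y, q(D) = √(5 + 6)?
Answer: 2239411/81 + 32120*√11/9 ≈ 39484.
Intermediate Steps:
q(D) = √11
G(Y) = Y*(Y² + 10*Y/9) (G(Y) = ((Y² + Y/9) + Y)*Y = (Y² + 10*Y/9)*Y = Y*(Y² + 10*Y/9))
(G(q(-3)) + 150)² = ((√11)²*(10/9 + √11) + 150)² = (11*(10/9 + √11) + 150)² = ((110/9 + 11*√11) + 150)² = (1460/9 + 11*√11)²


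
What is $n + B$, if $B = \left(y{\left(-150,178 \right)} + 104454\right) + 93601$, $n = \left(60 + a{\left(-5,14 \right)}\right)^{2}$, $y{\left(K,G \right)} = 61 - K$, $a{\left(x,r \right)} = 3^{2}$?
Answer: $203027$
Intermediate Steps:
$a{\left(x,r \right)} = 9$
$n = 4761$ ($n = \left(60 + 9\right)^{2} = 69^{2} = 4761$)
$B = 198266$ ($B = \left(\left(61 - -150\right) + 104454\right) + 93601 = \left(\left(61 + 150\right) + 104454\right) + 93601 = \left(211 + 104454\right) + 93601 = 104665 + 93601 = 198266$)
$n + B = 4761 + 198266 = 203027$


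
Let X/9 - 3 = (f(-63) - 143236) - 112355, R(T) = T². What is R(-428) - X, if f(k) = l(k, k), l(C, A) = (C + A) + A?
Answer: 2485177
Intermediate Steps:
l(C, A) = C + 2*A (l(C, A) = (A + C) + A = C + 2*A)
f(k) = 3*k (f(k) = k + 2*k = 3*k)
X = -2301993 (X = 27 + 9*((3*(-63) - 143236) - 112355) = 27 + 9*((-189 - 143236) - 112355) = 27 + 9*(-143425 - 112355) = 27 + 9*(-255780) = 27 - 2302020 = -2301993)
R(-428) - X = (-428)² - 1*(-2301993) = 183184 + 2301993 = 2485177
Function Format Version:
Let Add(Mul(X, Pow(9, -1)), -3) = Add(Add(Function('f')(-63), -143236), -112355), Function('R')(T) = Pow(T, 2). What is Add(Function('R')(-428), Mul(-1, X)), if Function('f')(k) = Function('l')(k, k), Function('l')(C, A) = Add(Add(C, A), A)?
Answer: 2485177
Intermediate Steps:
Function('l')(C, A) = Add(C, Mul(2, A)) (Function('l')(C, A) = Add(Add(A, C), A) = Add(C, Mul(2, A)))
Function('f')(k) = Mul(3, k) (Function('f')(k) = Add(k, Mul(2, k)) = Mul(3, k))
X = -2301993 (X = Add(27, Mul(9, Add(Add(Mul(3, -63), -143236), -112355))) = Add(27, Mul(9, Add(Add(-189, -143236), -112355))) = Add(27, Mul(9, Add(-143425, -112355))) = Add(27, Mul(9, -255780)) = Add(27, -2302020) = -2301993)
Add(Function('R')(-428), Mul(-1, X)) = Add(Pow(-428, 2), Mul(-1, -2301993)) = Add(183184, 2301993) = 2485177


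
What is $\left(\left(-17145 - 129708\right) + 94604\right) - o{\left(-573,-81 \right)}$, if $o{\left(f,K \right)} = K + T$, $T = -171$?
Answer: $-51997$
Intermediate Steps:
$o{\left(f,K \right)} = -171 + K$ ($o{\left(f,K \right)} = K - 171 = -171 + K$)
$\left(\left(-17145 - 129708\right) + 94604\right) - o{\left(-573,-81 \right)} = \left(\left(-17145 - 129708\right) + 94604\right) - \left(-171 - 81\right) = \left(-146853 + 94604\right) - -252 = -52249 + 252 = -51997$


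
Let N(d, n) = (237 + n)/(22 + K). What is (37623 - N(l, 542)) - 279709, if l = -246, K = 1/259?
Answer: -33654875/139 ≈ -2.4212e+5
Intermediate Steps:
K = 1/259 ≈ 0.0038610
N(d, n) = 61383/5699 + 259*n/5699 (N(d, n) = (237 + n)/(22 + 1/259) = (237 + n)/(5699/259) = (237 + n)*(259/5699) = 61383/5699 + 259*n/5699)
(37623 - N(l, 542)) - 279709 = (37623 - (61383/5699 + (259/5699)*542)) - 279709 = (37623 - (61383/5699 + 140378/5699)) - 279709 = (37623 - 1*4921/139) - 279709 = (37623 - 4921/139) - 279709 = 5224676/139 - 279709 = -33654875/139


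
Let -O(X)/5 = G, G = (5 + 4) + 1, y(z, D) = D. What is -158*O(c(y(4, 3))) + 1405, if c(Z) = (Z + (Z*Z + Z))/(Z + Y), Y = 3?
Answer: 9305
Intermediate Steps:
c(Z) = (Z² + 2*Z)/(3 + Z) (c(Z) = (Z + (Z*Z + Z))/(Z + 3) = (Z + (Z² + Z))/(3 + Z) = (Z + (Z + Z²))/(3 + Z) = (Z² + 2*Z)/(3 + Z))
G = 10 (G = 9 + 1 = 10)
O(X) = -50 (O(X) = -5*10 = -50)
-158*O(c(y(4, 3))) + 1405 = -158*(-50) + 1405 = 7900 + 1405 = 9305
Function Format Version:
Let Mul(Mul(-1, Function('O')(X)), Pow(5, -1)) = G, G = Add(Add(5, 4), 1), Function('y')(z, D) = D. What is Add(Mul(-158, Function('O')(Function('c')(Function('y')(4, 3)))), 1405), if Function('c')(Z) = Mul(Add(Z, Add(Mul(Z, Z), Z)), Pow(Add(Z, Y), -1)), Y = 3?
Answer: 9305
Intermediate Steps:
Function('c')(Z) = Mul(Pow(Add(3, Z), -1), Add(Pow(Z, 2), Mul(2, Z))) (Function('c')(Z) = Mul(Add(Z, Add(Mul(Z, Z), Z)), Pow(Add(Z, 3), -1)) = Mul(Add(Z, Add(Pow(Z, 2), Z)), Pow(Add(3, Z), -1)) = Mul(Add(Z, Add(Z, Pow(Z, 2))), Pow(Add(3, Z), -1)) = Mul(Add(Pow(Z, 2), Mul(2, Z)), Pow(Add(3, Z), -1)) = Mul(Pow(Add(3, Z), -1), Add(Pow(Z, 2), Mul(2, Z))))
G = 10 (G = Add(9, 1) = 10)
Function('O')(X) = -50 (Function('O')(X) = Mul(-5, 10) = -50)
Add(Mul(-158, Function('O')(Function('c')(Function('y')(4, 3)))), 1405) = Add(Mul(-158, -50), 1405) = Add(7900, 1405) = 9305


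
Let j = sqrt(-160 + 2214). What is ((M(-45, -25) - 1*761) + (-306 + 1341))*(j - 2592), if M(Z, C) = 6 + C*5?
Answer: -401760 + 155*sqrt(2054) ≈ -3.9474e+5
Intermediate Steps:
M(Z, C) = 6 + 5*C
j = sqrt(2054) ≈ 45.321
((M(-45, -25) - 1*761) + (-306 + 1341))*(j - 2592) = (((6 + 5*(-25)) - 1*761) + (-306 + 1341))*(sqrt(2054) - 2592) = (((6 - 125) - 761) + 1035)*(-2592 + sqrt(2054)) = ((-119 - 761) + 1035)*(-2592 + sqrt(2054)) = (-880 + 1035)*(-2592 + sqrt(2054)) = 155*(-2592 + sqrt(2054)) = -401760 + 155*sqrt(2054)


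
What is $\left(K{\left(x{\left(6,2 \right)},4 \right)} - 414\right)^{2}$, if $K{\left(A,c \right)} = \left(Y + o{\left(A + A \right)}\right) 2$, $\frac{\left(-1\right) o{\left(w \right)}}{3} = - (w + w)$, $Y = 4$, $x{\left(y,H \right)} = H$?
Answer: $128164$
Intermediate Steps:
$o{\left(w \right)} = 6 w$ ($o{\left(w \right)} = - 3 \left(- (w + w)\right) = - 3 \left(- 2 w\right) = 6 w$)
$K{\left(A,c \right)} = 8 + 24 A$ ($K{\left(A,c \right)} = \left(4 + 6 \left(A + A\right)\right) 2 = \left(4 + 6 \cdot 2 A\right) 2 = \left(4 + 12 A\right) 2 = 8 + 24 A$)
$\left(K{\left(x{\left(6,2 \right)},4 \right)} - 414\right)^{2} = \left(\left(8 + 24 \cdot 2\right) - 414\right)^{2} = \left(\left(8 + 48\right) - 414\right)^{2} = \left(56 - 414\right)^{2} = \left(-358\right)^{2} = 128164$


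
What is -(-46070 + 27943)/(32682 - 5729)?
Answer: 18127/26953 ≈ 0.67254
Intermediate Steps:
-(-46070 + 27943)/(32682 - 5729) = -(-18127)/26953 = -1*(-18127/26953) = 18127/26953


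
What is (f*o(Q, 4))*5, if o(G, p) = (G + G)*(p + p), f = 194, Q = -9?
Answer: -139680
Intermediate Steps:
o(G, p) = 4*G*p (o(G, p) = (2*G)*(2*p) = 4*G*p)
(f*o(Q, 4))*5 = (194*(4*(-9)*4))*5 = (194*(-144))*5 = -27936*5 = -139680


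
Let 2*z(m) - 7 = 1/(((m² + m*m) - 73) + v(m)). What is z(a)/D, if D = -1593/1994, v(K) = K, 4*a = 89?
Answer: -52455161/11971395 ≈ -4.3817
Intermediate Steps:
a = 89/4 (a = (¼)*89 = 89/4 ≈ 22.250)
z(m) = 7/2 + 1/(2*(-73 + m + 2*m²)) (z(m) = 7/2 + 1/(2*(((m² + m*m) - 73) + m)) = 7/2 + 1/(2*(((m² + m²) - 73) + m)) = 7/2 + 1/(2*((2*m² - 73) + m)) = 7/2 + 1/(2*((-73 + 2*m²) + m)) = 7/2 + 1/(2*(-73 + m + 2*m²)))
D = -1593/1994 (D = -1593*1/1994 = -1593/1994 ≈ -0.79890)
z(a)/D = ((-510 + 7*(89/4) + 14*(89/4)²)/(2*(-73 + 89/4 + 2*(89/4)²)))/(-1593/1994) = ((-510 + 623/4 + 14*(7921/16))/(2*(-73 + 89/4 + 2*(7921/16))))*(-1994/1593) = ((-510 + 623/4 + 55447/8)/(2*(-73 + 89/4 + 7921/8)))*(-1994/1593) = ((½)*(52613/8)/(7515/8))*(-1994/1593) = ((½)*(8/7515)*(52613/8))*(-1994/1593) = (52613/15030)*(-1994/1593) = -52455161/11971395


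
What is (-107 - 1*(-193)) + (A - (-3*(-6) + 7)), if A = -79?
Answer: -18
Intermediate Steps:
(-107 - 1*(-193)) + (A - (-3*(-6) + 7)) = (-107 - 1*(-193)) + (-79 - (-3*(-6) + 7)) = (-107 + 193) + (-79 - (18 + 7)) = 86 + (-79 - 1*25) = 86 + (-79 - 25) = 86 - 104 = -18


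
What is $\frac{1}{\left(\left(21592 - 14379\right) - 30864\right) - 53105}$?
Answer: $- \frac{1}{76756} \approx -1.3028 \cdot 10^{-5}$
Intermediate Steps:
$\frac{1}{\left(\left(21592 - 14379\right) - 30864\right) - 53105} = \frac{1}{\left(7213 - 30864\right) - 53105} = \frac{1}{-23651 - 53105} = \frac{1}{-76756} = - \frac{1}{76756}$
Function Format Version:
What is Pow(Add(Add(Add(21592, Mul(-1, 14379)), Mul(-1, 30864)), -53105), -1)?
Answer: Rational(-1, 76756) ≈ -1.3028e-5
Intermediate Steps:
Pow(Add(Add(Add(21592, Mul(-1, 14379)), Mul(-1, 30864)), -53105), -1) = Pow(Add(Add(Add(21592, -14379), -30864), -53105), -1) = Pow(Add(Add(7213, -30864), -53105), -1) = Pow(Add(-23651, -53105), -1) = Pow(-76756, -1) = Rational(-1, 76756)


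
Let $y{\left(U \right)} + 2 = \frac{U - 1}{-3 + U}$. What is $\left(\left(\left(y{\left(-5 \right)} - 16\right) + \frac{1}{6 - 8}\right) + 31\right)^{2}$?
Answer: $\frac{2809}{16} \approx 175.56$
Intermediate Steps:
$y{\left(U \right)} = -2 + \frac{-1 + U}{-3 + U}$ ($y{\left(U \right)} = -2 + \frac{U - 1}{-3 + U} = -2 + \frac{-1 + U}{-3 + U}$)
$\left(\left(\left(y{\left(-5 \right)} - 16\right) + \frac{1}{6 - 8}\right) + 31\right)^{2} = \left(\left(\left(\frac{5 - -5}{-3 - 5} - 16\right) + \frac{1}{6 - 8}\right) + 31\right)^{2} = \left(\left(\left(\frac{5 + 5}{-8} - 16\right) + \frac{1}{-2}\right) + 31\right)^{2} = \left(\left(\left(\left(- \frac{1}{8}\right) 10 - 16\right) - \frac{1}{2}\right) + 31\right)^{2} = \left(\left(\left(- \frac{5}{4} - 16\right) - \frac{1}{2}\right) + 31\right)^{2} = \left(\left(- \frac{69}{4} - \frac{1}{2}\right) + 31\right)^{2} = \left(- \frac{71}{4} + 31\right)^{2} = \left(\frac{53}{4}\right)^{2} = \frac{2809}{16}$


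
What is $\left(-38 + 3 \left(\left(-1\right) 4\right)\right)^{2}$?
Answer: $2500$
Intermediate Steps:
$\left(-38 + 3 \left(\left(-1\right) 4\right)\right)^{2} = \left(-38 + 3 \left(-4\right)\right)^{2} = \left(-38 - 12\right)^{2} = \left(-50\right)^{2} = 2500$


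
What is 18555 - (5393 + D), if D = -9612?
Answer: 22774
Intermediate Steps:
18555 - (5393 + D) = 18555 - (5393 - 9612) = 18555 - 1*(-4219) = 18555 + 4219 = 22774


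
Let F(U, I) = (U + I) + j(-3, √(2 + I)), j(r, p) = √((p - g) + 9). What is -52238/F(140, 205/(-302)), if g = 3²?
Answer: -52238/(42075/302 + 302^(¾)*399^(¼)/302) ≈ -372.08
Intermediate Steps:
g = 9
j(r, p) = √p (j(r, p) = √((p - 1*9) + 9) = √((p - 9) + 9) = √((-9 + p) + 9) = √p)
F(U, I) = I + U + (2 + I)^(¼) (F(U, I) = (U + I) + √(√(2 + I)) = (I + U) + (2 + I)^(¼) = I + U + (2 + I)^(¼))
-52238/F(140, 205/(-302)) = -52238/(205/(-302) + 140 + (2 + 205/(-302))^(¼)) = -52238/(205*(-1/302) + 140 + (2 + 205*(-1/302))^(¼)) = -52238/(-205/302 + 140 + (2 - 205/302)^(¼)) = -52238/(-205/302 + 140 + (399/302)^(¼)) = -52238/(-205/302 + 140 + 302^(¾)*399^(¼)/302) = -52238/(42075/302 + 302^(¾)*399^(¼)/302)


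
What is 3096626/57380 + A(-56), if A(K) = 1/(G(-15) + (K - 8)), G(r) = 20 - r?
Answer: 44872387/832010 ≈ 53.932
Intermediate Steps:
A(K) = 1/(27 + K) (A(K) = 1/((20 - 1*(-15)) + (K - 8)) = 1/((20 + 15) + (-8 + K)) = 1/(35 + (-8 + K)) = 1/(27 + K))
3096626/57380 + A(-56) = 3096626/57380 + 1/(27 - 56) = 3096626*(1/57380) + 1/(-29) = 1548313/28690 - 1/29 = 44872387/832010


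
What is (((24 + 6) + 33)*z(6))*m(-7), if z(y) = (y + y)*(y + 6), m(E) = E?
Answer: -63504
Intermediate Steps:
z(y) = 2*y*(6 + y) (z(y) = (2*y)*(6 + y) = 2*y*(6 + y))
(((24 + 6) + 33)*z(6))*m(-7) = (((24 + 6) + 33)*(2*6*(6 + 6)))*(-7) = ((30 + 33)*(2*6*12))*(-7) = (63*144)*(-7) = 9072*(-7) = -63504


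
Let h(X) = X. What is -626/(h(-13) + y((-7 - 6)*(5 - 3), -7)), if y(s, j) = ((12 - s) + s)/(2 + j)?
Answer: 3130/77 ≈ 40.649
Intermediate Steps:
y(s, j) = 12/(2 + j)
-626/(h(-13) + y((-7 - 6)*(5 - 3), -7)) = -626/(-13 + 12/(2 - 7)) = -626/(-13 + 12/(-5)) = -626/(-13 + 12*(-⅕)) = -626/(-13 - 12/5) = -626/(-77/5) = -626*(-5/77) = 3130/77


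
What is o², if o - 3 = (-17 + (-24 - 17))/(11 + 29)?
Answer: 961/400 ≈ 2.4025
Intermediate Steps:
o = 31/20 (o = 3 + (-17 + (-24 - 17))/(11 + 29) = 3 + (-17 - 41)/40 = 3 - 58*1/40 = 3 - 29/20 = 31/20 ≈ 1.5500)
o² = (31/20)² = 961/400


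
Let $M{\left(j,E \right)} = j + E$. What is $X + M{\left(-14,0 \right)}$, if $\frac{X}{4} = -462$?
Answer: $-1862$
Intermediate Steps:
$M{\left(j,E \right)} = E + j$
$X = -1848$ ($X = 4 \left(-462\right) = -1848$)
$X + M{\left(-14,0 \right)} = -1848 + \left(0 - 14\right) = -1848 - 14 = -1862$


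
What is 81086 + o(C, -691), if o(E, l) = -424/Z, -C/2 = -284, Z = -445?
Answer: 36083694/445 ≈ 81087.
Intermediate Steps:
C = 568 (C = -2*(-284) = 568)
o(E, l) = 424/445 (o(E, l) = -424/(-445) = -424*(-1/445) = 424/445)
81086 + o(C, -691) = 81086 + 424/445 = 36083694/445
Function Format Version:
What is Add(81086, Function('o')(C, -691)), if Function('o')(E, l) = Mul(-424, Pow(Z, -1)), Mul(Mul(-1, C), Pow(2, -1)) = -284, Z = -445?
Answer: Rational(36083694, 445) ≈ 81087.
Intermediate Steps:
C = 568 (C = Mul(-2, -284) = 568)
Function('o')(E, l) = Rational(424, 445) (Function('o')(E, l) = Mul(-424, Pow(-445, -1)) = Mul(-424, Rational(-1, 445)) = Rational(424, 445))
Add(81086, Function('o')(C, -691)) = Add(81086, Rational(424, 445)) = Rational(36083694, 445)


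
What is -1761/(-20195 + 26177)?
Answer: -587/1994 ≈ -0.29438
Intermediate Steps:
-1761/(-20195 + 26177) = -1761/5982 = -1761*1/5982 = -587/1994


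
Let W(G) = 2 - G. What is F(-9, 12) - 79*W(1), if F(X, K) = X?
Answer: -88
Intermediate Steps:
F(-9, 12) - 79*W(1) = -9 - 79*(2 - 1*1) = -9 - 79*(2 - 1) = -9 - 79*1 = -9 - 79 = -88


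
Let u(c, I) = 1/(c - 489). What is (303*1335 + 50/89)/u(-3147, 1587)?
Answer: -130899617820/89 ≈ -1.4708e+9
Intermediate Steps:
u(c, I) = 1/(-489 + c)
(303*1335 + 50/89)/u(-3147, 1587) = (303*1335 + 50/89)/(1/(-489 - 3147)) = (404505 + 50*(1/89))/(1/(-3636)) = (404505 + 50/89)/(-1/3636) = (36000995/89)*(-3636) = -130899617820/89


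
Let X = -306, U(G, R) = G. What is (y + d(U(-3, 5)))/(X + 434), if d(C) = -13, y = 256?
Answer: 243/128 ≈ 1.8984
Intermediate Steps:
(y + d(U(-3, 5)))/(X + 434) = (256 - 13)/(-306 + 434) = 243/128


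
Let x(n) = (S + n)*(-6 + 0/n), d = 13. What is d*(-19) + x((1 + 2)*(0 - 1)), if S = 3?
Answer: -247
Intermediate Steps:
x(n) = -18 - 6*n (x(n) = (3 + n)*(-6 + 0/n) = (3 + n)*(-6 + 0) = (3 + n)*(-6) = -18 - 6*n)
d*(-19) + x((1 + 2)*(0 - 1)) = 13*(-19) + (-18 - 6*(1 + 2)*(0 - 1)) = -247 + (-18 - 18*(-1)) = -247 + (-18 - 6*(-3)) = -247 + (-18 + 18) = -247 + 0 = -247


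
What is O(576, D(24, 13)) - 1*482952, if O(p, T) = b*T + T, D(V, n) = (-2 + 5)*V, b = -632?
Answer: -528384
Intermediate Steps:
D(V, n) = 3*V
O(p, T) = -631*T (O(p, T) = -632*T + T = -631*T)
O(576, D(24, 13)) - 1*482952 = -1893*24 - 1*482952 = -631*72 - 482952 = -45432 - 482952 = -528384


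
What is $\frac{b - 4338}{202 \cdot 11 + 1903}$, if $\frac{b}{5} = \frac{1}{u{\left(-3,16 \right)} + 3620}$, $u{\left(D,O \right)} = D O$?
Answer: $- \frac{15495331}{14734500} \approx -1.0516$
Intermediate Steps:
$b = \frac{5}{3572}$ ($b = \frac{5}{\left(-3\right) 16 + 3620} = \frac{5}{-48 + 3620} = \frac{5}{3572} \approx 0.0013998$)
$\frac{b - 4338}{202 \cdot 11 + 1903} = \frac{\frac{5}{3572} - 4338}{202 \cdot 11 + 1903} = - \frac{15495331}{3572 \left(2222 + 1903\right)} = - \frac{15495331}{3572 \cdot 4125} = \left(- \frac{15495331}{3572}\right) \frac{1}{4125} = - \frac{15495331}{14734500}$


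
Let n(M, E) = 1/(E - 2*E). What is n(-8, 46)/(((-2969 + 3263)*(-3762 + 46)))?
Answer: 1/50255184 ≈ 1.9898e-8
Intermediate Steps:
n(M, E) = -1/E (n(M, E) = 1/(-E) = -1/E)
n(-8, 46)/(((-2969 + 3263)*(-3762 + 46))) = (-1/46)/(((-2969 + 3263)*(-3762 + 46))) = (-1*1/46)/((294*(-3716))) = -1/46/(-1092504) = -1/46*(-1/1092504) = 1/50255184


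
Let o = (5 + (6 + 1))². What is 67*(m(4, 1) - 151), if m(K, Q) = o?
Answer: -469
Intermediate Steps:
o = 144 (o = (5 + 7)² = 12² = 144)
m(K, Q) = 144
67*(m(4, 1) - 151) = 67*(144 - 151) = 67*(-7) = -469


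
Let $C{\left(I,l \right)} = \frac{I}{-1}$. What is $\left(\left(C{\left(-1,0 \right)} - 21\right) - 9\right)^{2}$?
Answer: $841$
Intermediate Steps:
$C{\left(I,l \right)} = - I$ ($C{\left(I,l \right)} = I \left(-1\right) = - I$)
$\left(\left(C{\left(-1,0 \right)} - 21\right) - 9\right)^{2} = \left(\left(\left(-1\right) \left(-1\right) - 21\right) - 9\right)^{2} = \left(\left(1 - 21\right) - 9\right)^{2} = \left(-20 - 9\right)^{2} = \left(-29\right)^{2} = 841$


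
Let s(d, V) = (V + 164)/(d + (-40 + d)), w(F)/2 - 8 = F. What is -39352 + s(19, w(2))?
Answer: -39444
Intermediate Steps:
w(F) = 16 + 2*F
s(d, V) = (164 + V)/(-40 + 2*d)
-39352 + s(19, w(2)) = -39352 + (164 + (16 + 2*2))/(2*(-20 + 19)) = -39352 + (1/2)*(164 + (16 + 4))/(-1) = -39352 + (1/2)*(-1)*(164 + 20) = -39352 + (1/2)*(-1)*184 = -39352 - 92 = -39444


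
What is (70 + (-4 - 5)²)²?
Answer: 22801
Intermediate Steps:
(70 + (-4 - 5)²)² = (70 + (-9)²)² = (70 + 81)² = 151² = 22801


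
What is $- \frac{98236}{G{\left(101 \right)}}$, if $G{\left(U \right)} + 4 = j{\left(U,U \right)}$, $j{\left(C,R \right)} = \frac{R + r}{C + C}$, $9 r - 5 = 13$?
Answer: $\frac{19843672}{705} \approx 28147.0$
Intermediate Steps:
$r = 2$ ($r = \frac{5}{9} + \frac{1}{9} \cdot 13 = \frac{5}{9} + \frac{13}{9} = 2$)
$j{\left(C,R \right)} = \frac{2 + R}{2 C}$ ($j{\left(C,R \right)} = \frac{R + 2}{C + C} = \frac{2 + R}{2 C}$)
$G{\left(U \right)} = -4 + \frac{2 + U}{2 U}$
$- \frac{98236}{G{\left(101 \right)}} = - \frac{98236}{- \frac{7}{2} + \frac{1}{101}} = - \frac{98236}{- \frac{705}{202}} = \left(-98236\right) \left(- \frac{202}{705}\right) = \frac{19843672}{705}$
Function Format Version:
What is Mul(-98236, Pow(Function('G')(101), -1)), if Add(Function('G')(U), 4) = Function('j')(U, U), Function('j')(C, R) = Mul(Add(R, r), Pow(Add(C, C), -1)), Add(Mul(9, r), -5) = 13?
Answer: Rational(19843672, 705) ≈ 28147.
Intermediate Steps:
r = 2 (r = Add(Rational(5, 9), Mul(Rational(1, 9), 13)) = Add(Rational(5, 9), Rational(13, 9)) = 2)
Function('j')(C, R) = Mul(Rational(1, 2), Pow(C, -1), Add(2, R)) (Function('j')(C, R) = Mul(Add(R, 2), Pow(Add(C, C), -1)) = Mul(Add(2, R), Pow(Mul(2, C), -1)) = Mul(Add(2, R), Mul(Rational(1, 2), Pow(C, -1))) = Mul(Rational(1, 2), Pow(C, -1), Add(2, R)))
Function('G')(U) = Add(-4, Mul(Rational(1, 2), Pow(U, -1), Add(2, U)))
Mul(-98236, Pow(Function('G')(101), -1)) = Mul(-98236, Pow(Add(Rational(-7, 2), Pow(101, -1)), -1)) = Mul(-98236, Pow(Add(Rational(-7, 2), Rational(1, 101)), -1)) = Mul(-98236, Pow(Rational(-705, 202), -1)) = Mul(-98236, Rational(-202, 705)) = Rational(19843672, 705)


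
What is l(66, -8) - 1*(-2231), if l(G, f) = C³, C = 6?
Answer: 2447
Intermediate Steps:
l(G, f) = 216 (l(G, f) = 6³ = 216)
l(66, -8) - 1*(-2231) = 216 - 1*(-2231) = 216 + 2231 = 2447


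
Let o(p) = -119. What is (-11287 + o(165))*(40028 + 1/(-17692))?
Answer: -4038724163625/8846 ≈ -4.5656e+8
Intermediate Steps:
(-11287 + o(165))*(40028 + 1/(-17692)) = (-11287 - 119)*(40028 + 1/(-17692)) = -11406*(40028 - 1/17692) = -11406*708175375/17692 = -4038724163625/8846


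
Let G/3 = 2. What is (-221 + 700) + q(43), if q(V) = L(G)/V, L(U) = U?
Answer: 20603/43 ≈ 479.14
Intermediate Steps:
G = 6 (G = 3*2 = 6)
q(V) = 6/V
(-221 + 700) + q(43) = (-221 + 700) + 6/43 = 479 + 6*(1/43) = 479 + 6/43 = 20603/43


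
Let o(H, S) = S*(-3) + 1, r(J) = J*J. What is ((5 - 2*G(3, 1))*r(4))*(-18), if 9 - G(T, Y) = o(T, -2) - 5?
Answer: 2592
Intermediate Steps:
r(J) = J²
o(H, S) = 1 - 3*S (o(H, S) = -3*S + 1 = 1 - 3*S)
G(T, Y) = 7 (G(T, Y) = 9 - ((1 - 3*(-2)) - 5) = 9 - ((1 + 6) - 5) = 9 - (7 - 5) = 9 - 1*2 = 9 - 2 = 7)
((5 - 2*G(3, 1))*r(4))*(-18) = ((5 - 2*7)*4²)*(-18) = ((5 - 14)*16)*(-18) = -9*16*(-18) = -144*(-18) = 2592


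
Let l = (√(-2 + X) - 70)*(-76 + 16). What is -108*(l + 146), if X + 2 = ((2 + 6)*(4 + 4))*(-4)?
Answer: -469368 + 12960*I*√65 ≈ -4.6937e+5 + 1.0449e+5*I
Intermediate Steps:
X = -258 (X = -2 + ((2 + 6)*(4 + 4))*(-4) = -2 + (8*8)*(-4) = -2 + 64*(-4) = -2 - 256 = -258)
l = 4200 - 120*I*√65 (l = (√(-2 - 258) - 70)*(-76 + 16) = (√(-260) - 70)*(-60) = (2*I*√65 - 70)*(-60) = (-70 + 2*I*√65)*(-60) = 4200 - 120*I*√65 ≈ 4200.0 - 967.47*I)
-108*(l + 146) = -108*((4200 - 120*I*√65) + 146) = -108*(4346 - 120*I*√65) = -469368 + 12960*I*√65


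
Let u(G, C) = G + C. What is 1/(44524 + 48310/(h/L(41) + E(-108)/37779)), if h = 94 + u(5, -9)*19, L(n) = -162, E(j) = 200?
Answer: -11993/4941334138 ≈ -2.4271e-6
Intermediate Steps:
u(G, C) = C + G
h = 18 (h = 94 + (-9 + 5)*19 = 94 - 4*19 = 94 - 76 = 18)
1/(44524 + 48310/(h/L(41) + E(-108)/37779)) = 1/(44524 + 48310/(18/(-162) + 200/37779)) = 1/(44524 + 48310/(18*(-1/162) + 200*(1/37779))) = 1/(44524 + 48310/(-1/9 + 200/37779)) = 1/(44524 + 48310/(-11993/113337)) = 1/(44524 + 48310*(-113337/11993)) = 1/(44524 - 5475310470/11993) = 1/(-4941334138/11993) = -11993/4941334138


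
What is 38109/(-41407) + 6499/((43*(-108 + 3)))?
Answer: -441166228/186952605 ≈ -2.3598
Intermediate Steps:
38109/(-41407) + 6499/((43*(-108 + 3))) = 38109*(-1/41407) + 6499/((43*(-105))) = -38109/41407 + 6499/(-4515) = -38109/41407 + 6499*(-1/4515) = -38109/41407 - 6499/4515 = -441166228/186952605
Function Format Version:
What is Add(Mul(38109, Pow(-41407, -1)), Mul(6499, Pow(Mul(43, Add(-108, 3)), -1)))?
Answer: Rational(-441166228, 186952605) ≈ -2.3598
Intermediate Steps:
Add(Mul(38109, Pow(-41407, -1)), Mul(6499, Pow(Mul(43, Add(-108, 3)), -1))) = Add(Mul(38109, Rational(-1, 41407)), Mul(6499, Pow(Mul(43, -105), -1))) = Add(Rational(-38109, 41407), Mul(6499, Pow(-4515, -1))) = Add(Rational(-38109, 41407), Mul(6499, Rational(-1, 4515))) = Add(Rational(-38109, 41407), Rational(-6499, 4515)) = Rational(-441166228, 186952605)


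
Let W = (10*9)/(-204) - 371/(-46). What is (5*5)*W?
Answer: 74525/391 ≈ 190.60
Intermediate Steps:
W = 2981/391 (W = 90*(-1/204) - 371*(-1/46) = -15/34 + 371/46 = 2981/391 ≈ 7.6240)
(5*5)*W = (5*5)*(2981/391) = 25*(2981/391) = 74525/391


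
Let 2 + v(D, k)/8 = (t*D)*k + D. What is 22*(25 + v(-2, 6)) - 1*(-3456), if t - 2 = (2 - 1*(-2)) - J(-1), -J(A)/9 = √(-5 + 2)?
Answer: -9370 - 19008*I*√3 ≈ -9370.0 - 32923.0*I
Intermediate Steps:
J(A) = -9*I*√3 (J(A) = -9*√(-5 + 2) = -9*I*√3)
t = 6 + 9*I*√3 (t = 2 + ((2 - 1*(-2)) - (-9)*I*√3) = 2 + ((2 + 2) + 9*I*√3) = 2 + (4 + 9*I*√3) = 6 + 9*I*√3 ≈ 6.0 + 15.588*I)
v(D, k) = -16 + 8*D + 8*D*k*(6 + 9*I*√3) (v(D, k) = -16 + 8*(((6 + 9*I*√3)*D)*k + D) = -16 + 8*((D*(6 + 9*I*√3))*k + D) = -16 + 8*(D*k*(6 + 9*I*√3) + D) = -16 + 8*(D + D*k*(6 + 9*I*√3)) = -16 + (8*D + 8*D*k*(6 + 9*I*√3)) = -16 + 8*D + 8*D*k*(6 + 9*I*√3))
22*(25 + v(-2, 6)) - 1*(-3456) = 22*(25 + (-16 + 8*(-2) + 24*(-2)*6*(2 + 3*I*√3))) - 1*(-3456) = 22*(25 + (-16 - 16 + (-576 - 864*I*√3))) + 3456 = 22*(25 + (-608 - 864*I*√3)) + 3456 = 22*(-583 - 864*I*√3) + 3456 = (-12826 - 19008*I*√3) + 3456 = -9370 - 19008*I*√3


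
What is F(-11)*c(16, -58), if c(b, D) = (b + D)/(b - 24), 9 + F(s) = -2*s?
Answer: 273/4 ≈ 68.250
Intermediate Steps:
F(s) = -9 - 2*s
c(b, D) = (D + b)/(-24 + b)
F(-11)*c(16, -58) = (-9 - 2*(-11))*((-58 + 16)/(-24 + 16)) = (-9 + 22)*(-42/(-8)) = 13*(-⅛*(-42)) = 13*(21/4) = 273/4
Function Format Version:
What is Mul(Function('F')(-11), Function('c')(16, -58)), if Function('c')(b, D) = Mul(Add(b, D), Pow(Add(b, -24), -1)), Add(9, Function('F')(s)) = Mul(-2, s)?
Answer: Rational(273, 4) ≈ 68.250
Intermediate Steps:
Function('F')(s) = Add(-9, Mul(-2, s))
Function('c')(b, D) = Mul(Pow(Add(-24, b), -1), Add(D, b)) (Function('c')(b, D) = Mul(Add(D, b), Pow(Add(-24, b), -1)) = Mul(Pow(Add(-24, b), -1), Add(D, b)))
Mul(Function('F')(-11), Function('c')(16, -58)) = Mul(Add(-9, Mul(-2, -11)), Mul(Pow(Add(-24, 16), -1), Add(-58, 16))) = Mul(Add(-9, 22), Mul(Pow(-8, -1), -42)) = Mul(13, Mul(Rational(-1, 8), -42)) = Mul(13, Rational(21, 4)) = Rational(273, 4)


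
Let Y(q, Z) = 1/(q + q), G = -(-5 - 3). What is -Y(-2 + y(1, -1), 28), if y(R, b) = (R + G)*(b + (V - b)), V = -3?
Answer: 1/58 ≈ 0.017241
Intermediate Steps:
G = 8 (G = -1*(-8) = 8)
y(R, b) = -24 - 3*R (y(R, b) = (R + 8)*(b + (-3 - b)) = (8 + R)*(-3) = -24 - 3*R)
Y(q, Z) = 1/(2*q)
-Y(-2 + y(1, -1), 28) = -1/(2*(-2 + (-24 - 3*1))) = -1/(2*(-2 + (-24 - 3))) = -1/(2*(-2 - 27)) = -1/(2*(-29)) = -(-1)/(2*29) = -1*(-1/58) = 1/58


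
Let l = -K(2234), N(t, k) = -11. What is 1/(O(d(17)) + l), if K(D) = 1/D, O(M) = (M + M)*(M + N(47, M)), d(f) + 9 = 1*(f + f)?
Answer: 2234/1563799 ≈ 0.0014286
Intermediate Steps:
d(f) = -9 + 2*f (d(f) = -9 + 1*(f + f) = -9 + 1*(2*f) = -9 + 2*f)
O(M) = 2*M*(-11 + M) (O(M) = (M + M)*(M - 11) = (2*M)*(-11 + M) = 2*M*(-11 + M))
l = -1/2234 ≈ -0.00044763
1/(O(d(17)) + l) = 1/(2*(-9 + 2*17)*(-11 + (-9 + 2*17)) - 1/2234) = 1/(2*(-9 + 34)*(-11 + (-9 + 34)) - 1/2234) = 1/(2*25*(-11 + 25) - 1/2234) = 1/(2*25*14 - 1/2234) = 1/(700 - 1/2234) = 1/(1563799/2234) = 2234/1563799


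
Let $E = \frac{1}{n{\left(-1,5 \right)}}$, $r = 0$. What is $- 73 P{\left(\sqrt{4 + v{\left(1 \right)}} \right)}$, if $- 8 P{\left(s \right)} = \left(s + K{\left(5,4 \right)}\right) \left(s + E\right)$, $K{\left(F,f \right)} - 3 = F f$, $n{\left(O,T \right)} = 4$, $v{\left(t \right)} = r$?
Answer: $\frac{16425}{32} \approx 513.28$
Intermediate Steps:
$v{\left(t \right)} = 0$
$K{\left(F,f \right)} = 3 + F f$
$E = \frac{1}{4} \approx 0.25$
$P{\left(s \right)} = - \frac{\left(23 + s\right) \left(\frac{1}{4} + s\right)}{8}$ ($P{\left(s \right)} = - \frac{\left(s + \left(3 + 5 \cdot 4\right)\right) \left(s + \frac{1}{4}\right)}{8} = - \frac{\left(s + \left(3 + 20\right)\right) \left(\frac{1}{4} + s\right)}{8} = - \frac{\left(s + 23\right) \left(\frac{1}{4} + s\right)}{8} = - \frac{\left(23 + s\right) \left(\frac{1}{4} + s\right)}{8}$)
$- 73 P{\left(\sqrt{4 + v{\left(1 \right)}} \right)} = - 73 \left(- \frac{23}{32} - \frac{93 \sqrt{4 + 0}}{32} - \frac{\left(\sqrt{4 + 0}\right)^{2}}{8}\right) = - 73 \left(- \frac{23}{32} - \frac{93 \sqrt{4}}{32} - \frac{\left(\sqrt{4}\right)^{2}}{8}\right) = - 73 \left(- \frac{23}{32} - \frac{93}{16} - \frac{2^{2}}{8}\right) = - 73 \left(- \frac{23}{32} - \frac{93}{16} - \frac{1}{2}\right) = \left(-73\right) \left(- \frac{225}{32}\right) = \frac{16425}{32}$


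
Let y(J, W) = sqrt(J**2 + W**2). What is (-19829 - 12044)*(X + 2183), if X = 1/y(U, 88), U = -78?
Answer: -69578759 - 31873*sqrt(3457)/6914 ≈ -6.9579e+7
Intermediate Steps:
X = sqrt(3457)/6914 (X = 1/(sqrt((-78)**2 + 88**2)) = 1/(sqrt(6084 + 7744)) = 1/(sqrt(13828)) = 1/(2*sqrt(3457)) = sqrt(3457)/6914 ≈ 0.0085039)
(-19829 - 12044)*(X + 2183) = (-19829 - 12044)*(sqrt(3457)/6914 + 2183) = -31873*(2183 + sqrt(3457)/6914) = -69578759 - 31873*sqrt(3457)/6914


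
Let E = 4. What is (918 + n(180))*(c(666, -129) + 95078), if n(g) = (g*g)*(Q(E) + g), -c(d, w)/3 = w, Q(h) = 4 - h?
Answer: 556839516870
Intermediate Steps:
c(d, w) = -3*w
n(g) = g**3 (n(g) = (g*g)*((4 - 1*4) + g) = g**2*((4 - 4) + g) = g**2*(0 + g) = g**2*g = g**3)
(918 + n(180))*(c(666, -129) + 95078) = (918 + 180**3)*(-3*(-129) + 95078) = (918 + 5832000)*(387 + 95078) = 5832918*95465 = 556839516870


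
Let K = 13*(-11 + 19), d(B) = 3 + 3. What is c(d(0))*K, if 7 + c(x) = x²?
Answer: 3016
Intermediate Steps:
d(B) = 6
K = 104 (K = 13*8 = 104)
c(x) = -7 + x²
c(d(0))*K = (-7 + 6²)*104 = (-7 + 36)*104 = 29*104 = 3016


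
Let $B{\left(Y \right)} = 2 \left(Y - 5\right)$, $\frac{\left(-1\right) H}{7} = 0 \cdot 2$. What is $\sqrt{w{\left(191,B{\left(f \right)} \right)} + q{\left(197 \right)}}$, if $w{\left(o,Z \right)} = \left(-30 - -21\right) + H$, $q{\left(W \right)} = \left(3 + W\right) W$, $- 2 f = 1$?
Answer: $\sqrt{39391} \approx 198.47$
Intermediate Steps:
$f = - \frac{1}{2}$ ($f = \left(- \frac{1}{2}\right) 1 = - \frac{1}{2} \approx -0.5$)
$H = 0$ ($H = - 7 \cdot 0 \cdot 2 = \left(-7\right) 0 = 0$)
$B{\left(Y \right)} = -10 + 2 Y$ ($B{\left(Y \right)} = 2 \left(-5 + Y\right) = -10 + 2 Y$)
$q{\left(W \right)} = W \left(3 + W\right)$
$w{\left(o,Z \right)} = -9$ ($w{\left(o,Z \right)} = \left(-30 - -21\right) + 0 = \left(-30 + 21\right) + 0 = -9 + 0 = -9$)
$\sqrt{w{\left(191,B{\left(f \right)} \right)} + q{\left(197 \right)}} = \sqrt{-9 + 197 \left(3 + 197\right)} = \sqrt{-9 + 197 \cdot 200} = \sqrt{-9 + 39400} = \sqrt{39391}$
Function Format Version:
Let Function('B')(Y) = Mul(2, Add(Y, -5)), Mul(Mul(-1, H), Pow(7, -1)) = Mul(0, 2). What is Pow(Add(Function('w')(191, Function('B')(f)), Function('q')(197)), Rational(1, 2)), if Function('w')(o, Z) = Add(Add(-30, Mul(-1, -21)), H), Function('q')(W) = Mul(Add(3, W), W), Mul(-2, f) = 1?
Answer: Pow(39391, Rational(1, 2)) ≈ 198.47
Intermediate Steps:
f = Rational(-1, 2) (f = Mul(Rational(-1, 2), 1) = Rational(-1, 2) ≈ -0.50000)
H = 0 (H = Mul(-7, Mul(0, 2)) = Mul(-7, 0) = 0)
Function('B')(Y) = Add(-10, Mul(2, Y)) (Function('B')(Y) = Mul(2, Add(-5, Y)) = Add(-10, Mul(2, Y)))
Function('q')(W) = Mul(W, Add(3, W))
Function('w')(o, Z) = -9 (Function('w')(o, Z) = Add(Add(-30, Mul(-1, -21)), 0) = Add(Add(-30, 21), 0) = Add(-9, 0) = -9)
Pow(Add(Function('w')(191, Function('B')(f)), Function('q')(197)), Rational(1, 2)) = Pow(Add(-9, Mul(197, Add(3, 197))), Rational(1, 2)) = Pow(Add(-9, Mul(197, 200)), Rational(1, 2)) = Pow(Add(-9, 39400), Rational(1, 2)) = Pow(39391, Rational(1, 2))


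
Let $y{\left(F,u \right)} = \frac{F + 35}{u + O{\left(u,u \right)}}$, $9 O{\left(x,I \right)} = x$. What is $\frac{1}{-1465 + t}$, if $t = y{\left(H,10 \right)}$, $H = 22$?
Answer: $- \frac{100}{145987} \approx -0.00068499$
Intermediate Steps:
$O{\left(x,I \right)} = \frac{x}{9}$
$y{\left(F,u \right)} = \frac{9 \left(35 + F\right)}{10 u}$ ($y{\left(F,u \right)} = \frac{F + 35}{u + \frac{u}{9}} = \frac{35 + F}{\frac{10}{9} u} = \left(35 + F\right) \frac{9}{10 u} = \frac{9 \left(35 + F\right)}{10 u}$)
$t = \frac{513}{100}$ ($t = \frac{9 \left(35 + 22\right)}{10 \cdot 10} = \frac{9}{10} \cdot \frac{1}{10} \cdot 57 = \frac{513}{100} \approx 5.13$)
$\frac{1}{-1465 + t} = \frac{1}{-1465 + \frac{513}{100}} = \frac{1}{- \frac{145987}{100}} = - \frac{100}{145987}$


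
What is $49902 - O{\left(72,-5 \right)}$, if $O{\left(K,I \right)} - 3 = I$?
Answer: $49904$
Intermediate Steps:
$O{\left(K,I \right)} = 3 + I$
$49902 - O{\left(72,-5 \right)} = 49902 - \left(3 - 5\right) = 49902 - -2 = 49902 + 2 = 49904$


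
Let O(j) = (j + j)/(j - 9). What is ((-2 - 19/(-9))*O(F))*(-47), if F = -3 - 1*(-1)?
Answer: -188/99 ≈ -1.8990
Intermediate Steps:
F = -2 (F = -3 + 1 = -2)
O(j) = 2*j/(-9 + j) (O(j) = (2*j)/(-9 + j) = 2*j/(-9 + j))
((-2 - 19/(-9))*O(F))*(-47) = ((-2 - 19/(-9))*(2*(-2)/(-9 - 2)))*(-47) = ((-2 - 19*(-1/9))*(2*(-2)/(-11)))*(-47) = ((-2 + 19/9)*(2*(-2)*(-1/11)))*(-47) = ((1/9)*(4/11))*(-47) = (4/99)*(-47) = -188/99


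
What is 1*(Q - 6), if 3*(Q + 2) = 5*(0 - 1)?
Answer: -29/3 ≈ -9.6667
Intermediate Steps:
Q = -11/3 (Q = -2 + (5*(0 - 1))/3 = -2 + (5*(-1))/3 = -2 + (⅓)*(-5) = -2 - 5/3 = -11/3 ≈ -3.6667)
1*(Q - 6) = 1*(-11/3 - 6) = 1*(-29/3) = -29/3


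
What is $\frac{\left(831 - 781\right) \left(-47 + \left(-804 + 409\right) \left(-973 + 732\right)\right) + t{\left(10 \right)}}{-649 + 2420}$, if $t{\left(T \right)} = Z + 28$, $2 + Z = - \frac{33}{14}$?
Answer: $\frac{66603931}{24794} \approx 2686.3$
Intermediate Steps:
$Z = - \frac{61}{14}$ ($Z = -2 - \frac{33}{14} = - \frac{61}{14} \approx -4.3571$)
$t{\left(T \right)} = \frac{331}{14}$ ($t{\left(T \right)} = - \frac{61}{14} + 28 = \frac{331}{14}$)
$\frac{\left(831 - 781\right) \left(-47 + \left(-804 + 409\right) \left(-973 + 732\right)\right) + t{\left(10 \right)}}{-649 + 2420} = \frac{\left(831 - 781\right) \left(-47 + \left(-804 + 409\right) \left(-973 + 732\right)\right) + \frac{331}{14}}{-649 + 2420} = \frac{50 \left(-47 - -95195\right) + \frac{331}{14}}{1771} = \left(50 \left(-47 + 95195\right) + \frac{331}{14}\right) \frac{1}{1771} = \left(50 \cdot 95148 + \frac{331}{14}\right) \frac{1}{1771} = \left(4757400 + \frac{331}{14}\right) \frac{1}{1771} = \frac{66603931}{14} \cdot \frac{1}{1771} = \frac{66603931}{24794}$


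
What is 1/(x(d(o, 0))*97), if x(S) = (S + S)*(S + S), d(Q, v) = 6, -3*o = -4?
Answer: 1/13968 ≈ 7.1592e-5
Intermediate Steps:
o = 4/3 (o = -⅓*(-4) = 4/3 ≈ 1.3333)
x(S) = 4*S² (x(S) = (2*S)*(2*S) = 4*S²)
1/(x(d(o, 0))*97) = 1/((4*6²)*97) = 1/((4*36)*97) = 1/(144*97) = 1/13968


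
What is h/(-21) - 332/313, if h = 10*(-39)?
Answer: 38366/2191 ≈ 17.511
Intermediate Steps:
h = -390
h/(-21) - 332/313 = -390/(-21) - 332/313 = -390*(-1/21) - 332*1/313 = 130/7 - 332/313 = 38366/2191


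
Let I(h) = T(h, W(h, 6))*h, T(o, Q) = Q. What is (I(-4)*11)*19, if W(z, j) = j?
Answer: -5016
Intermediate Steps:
I(h) = 6*h
(I(-4)*11)*19 = ((6*(-4))*11)*19 = -24*11*19 = -264*19 = -5016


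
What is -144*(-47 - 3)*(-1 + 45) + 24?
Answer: 316824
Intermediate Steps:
-144*(-47 - 3)*(-1 + 45) + 24 = -(-7200)*44 + 24 = -144*(-2200) + 24 = 316800 + 24 = 316824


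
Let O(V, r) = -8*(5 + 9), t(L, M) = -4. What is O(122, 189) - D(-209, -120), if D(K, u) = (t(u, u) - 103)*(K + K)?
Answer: -44838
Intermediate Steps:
O(V, r) = -112 (O(V, r) = -8*14 = -112)
D(K, u) = -214*K (D(K, u) = (-4 - 103)*(K + K) = -214*K)
O(122, 189) - D(-209, -120) = -112 - (-214)*(-209) = -112 - 1*44726 = -112 - 44726 = -44838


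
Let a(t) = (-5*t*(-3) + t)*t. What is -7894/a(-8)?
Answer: -3947/512 ≈ -7.7090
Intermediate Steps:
a(t) = 16*t² (a(t) = (15*t + t)*t = (16*t)*t = 16*t²)
-7894/a(-8) = -7894/(16*(-8)²) = -7894/(16*64) = -7894/1024 = -7894*1/1024 = -3947/512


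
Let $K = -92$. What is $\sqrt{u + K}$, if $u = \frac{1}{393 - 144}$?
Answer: $\frac{i \sqrt{5703843}}{249} \approx 9.5915 i$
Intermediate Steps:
$u = \frac{1}{249} \approx 0.0040161$
$\sqrt{u + K} = \sqrt{\frac{1}{249} - 92} = \sqrt{- \frac{22907}{249}} = \frac{i \sqrt{5703843}}{249}$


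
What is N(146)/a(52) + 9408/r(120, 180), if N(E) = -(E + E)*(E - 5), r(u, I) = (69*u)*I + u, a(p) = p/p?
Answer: -2556986668/62105 ≈ -41172.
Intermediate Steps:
a(p) = 1
r(u, I) = u + 69*I*u (r(u, I) = 69*I*u + u = u + 69*I*u)
N(E) = -2*E*(-5 + E)
N(146)/a(52) + 9408/r(120, 180) = (2*146*(5 - 1*146))/1 + 9408/((120*(1 + 69*180))) = (2*146*(5 - 146))*1 + 9408/((120*(1 + 12420))) = (2*146*(-141))*1 + 9408/((120*12421)) = -41172*1 + 9408/1490520 = -41172 + 9408*(1/1490520) = -41172 + 392/62105 = -2556986668/62105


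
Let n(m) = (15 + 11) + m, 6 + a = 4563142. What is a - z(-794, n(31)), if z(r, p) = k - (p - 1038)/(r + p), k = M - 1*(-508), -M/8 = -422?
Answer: 3360169705/737 ≈ 4.5593e+6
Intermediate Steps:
M = 3376 (M = -8*(-422) = 3376)
a = 4563136 (a = -6 + 4563142 = 4563136)
n(m) = 26 + m
k = 3884 (k = 3376 - 1*(-508) = 3376 + 508 = 3884)
z(r, p) = 3884 - (-1038 + p)/(p + r) (z(r, p) = 3884 - (p - 1038)/(r + p) = 3884 - (-1038 + p)/(p + r))
a - z(-794, n(31)) = 4563136 - (1038 + 3883*(26 + 31) + 3884*(-794))/((26 + 31) - 794) = 4563136 - (1038 + 3883*57 - 3083896)/(57 - 794) = 4563136 - (1038 + 221331 - 3083896)/(-737) = 4563136 - (-1)*(-2861527)/737 = 4563136 - 1*2861527/737 = 4563136 - 2861527/737 = 3360169705/737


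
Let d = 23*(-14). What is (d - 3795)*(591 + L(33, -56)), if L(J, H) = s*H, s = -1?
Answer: -2663699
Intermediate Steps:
d = -322
L(J, H) = -H
(d - 3795)*(591 + L(33, -56)) = (-322 - 3795)*(591 - 1*(-56)) = -4117*(591 + 56) = -4117*647 = -2663699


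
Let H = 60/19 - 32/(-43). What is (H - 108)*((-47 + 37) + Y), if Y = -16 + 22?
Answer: 340192/817 ≈ 416.39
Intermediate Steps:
Y = 6
H = 3188/817 (H = 60*(1/19) - 32*(-1/43) = 60/19 + 32/43 = 3188/817 ≈ 3.9021)
(H - 108)*((-47 + 37) + Y) = (3188/817 - 108)*((-47 + 37) + 6) = -85048*(-10 + 6)/817 = -85048/817*(-4) = 340192/817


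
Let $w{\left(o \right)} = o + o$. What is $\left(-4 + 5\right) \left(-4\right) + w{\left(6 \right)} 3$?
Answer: $32$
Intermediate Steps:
$w{\left(o \right)} = 2 o$
$\left(-4 + 5\right) \left(-4\right) + w{\left(6 \right)} 3 = \left(-4 + 5\right) \left(-4\right) + 2 \cdot 6 \cdot 3 = 1 \left(-4\right) + 12 \cdot 3 = -4 + 36 = 32$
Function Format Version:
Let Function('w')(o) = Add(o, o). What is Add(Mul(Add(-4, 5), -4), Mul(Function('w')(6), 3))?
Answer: 32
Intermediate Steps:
Function('w')(o) = Mul(2, o)
Add(Mul(Add(-4, 5), -4), Mul(Function('w')(6), 3)) = Add(Mul(Add(-4, 5), -4), Mul(Mul(2, 6), 3)) = Add(Mul(1, -4), Mul(12, 3)) = Add(-4, 36) = 32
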